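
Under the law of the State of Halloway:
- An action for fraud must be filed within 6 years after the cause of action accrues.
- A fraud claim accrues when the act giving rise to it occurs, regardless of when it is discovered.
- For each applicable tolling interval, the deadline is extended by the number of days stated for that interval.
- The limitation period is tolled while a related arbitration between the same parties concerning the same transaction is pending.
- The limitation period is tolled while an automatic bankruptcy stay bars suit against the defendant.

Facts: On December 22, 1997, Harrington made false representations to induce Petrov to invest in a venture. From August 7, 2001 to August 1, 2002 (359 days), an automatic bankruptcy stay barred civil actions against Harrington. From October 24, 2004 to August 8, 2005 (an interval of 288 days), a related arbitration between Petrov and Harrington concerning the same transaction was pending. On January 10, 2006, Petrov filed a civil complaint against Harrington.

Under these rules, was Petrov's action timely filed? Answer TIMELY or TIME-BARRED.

TIME-BARRED

The claim accrued on December 22, 1997, when the wrongful act occurred.
6 years from December 22, 1997 is December 22, 2003.
Because the automatic bankruptcy stay ran from August 7, 2001 to August 1, 2002, the deadline is extended by 359 days to December 15, 2004.
The period was tolled for 288 days by the pending related arbitration (October 24, 2004 to August 8, 2005), pushing the deadline to September 29, 2005.
Petrov filed on January 10, 2006, after the September 29, 2005 deadline, so the action is time-barred.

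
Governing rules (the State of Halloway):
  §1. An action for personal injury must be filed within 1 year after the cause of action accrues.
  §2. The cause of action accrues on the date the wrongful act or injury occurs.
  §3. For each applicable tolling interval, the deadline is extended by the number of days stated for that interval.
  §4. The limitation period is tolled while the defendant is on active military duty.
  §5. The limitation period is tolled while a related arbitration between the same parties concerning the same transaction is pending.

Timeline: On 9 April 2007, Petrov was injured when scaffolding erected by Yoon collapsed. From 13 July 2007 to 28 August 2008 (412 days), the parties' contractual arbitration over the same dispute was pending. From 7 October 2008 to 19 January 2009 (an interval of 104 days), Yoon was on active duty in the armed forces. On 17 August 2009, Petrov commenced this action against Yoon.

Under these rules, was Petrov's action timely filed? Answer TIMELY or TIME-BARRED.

The claim accrued on 9 April 2007, when the wrongful act occurred.
Adding the 1 year base period to 9 April 2007 gives a deadline of 9 April 2008, before any tolling.
The pending related arbitration from 13 July 2007 to 28 August 2008 tolled the period for 412 days, extending the deadline to 26 May 2009.
The defendant's active military service from 7 October 2008 to 19 January 2009 tolled the period for 104 days, extending the deadline to 7 September 2009.
Filing on 17 August 2009 beat the 7 September 2009 deadline — the action is timely.

TIMELY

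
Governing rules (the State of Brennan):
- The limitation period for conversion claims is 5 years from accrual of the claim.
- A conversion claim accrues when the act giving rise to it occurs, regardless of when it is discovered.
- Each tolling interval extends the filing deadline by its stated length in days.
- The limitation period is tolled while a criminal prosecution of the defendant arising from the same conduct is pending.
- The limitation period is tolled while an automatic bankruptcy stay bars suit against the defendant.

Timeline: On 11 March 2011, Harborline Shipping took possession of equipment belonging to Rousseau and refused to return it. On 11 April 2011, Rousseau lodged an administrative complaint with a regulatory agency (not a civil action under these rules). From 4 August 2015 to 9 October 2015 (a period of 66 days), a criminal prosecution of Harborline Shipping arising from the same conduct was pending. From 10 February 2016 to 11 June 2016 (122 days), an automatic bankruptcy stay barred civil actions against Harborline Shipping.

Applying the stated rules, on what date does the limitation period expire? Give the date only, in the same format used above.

The claim accrued on 11 March 2011, when the wrongful act occurred.
Adding the 5 years base period to 11 March 2011 gives a deadline of 11 March 2016, before any tolling.
The pending criminal prosecution from 4 August 2015 to 9 October 2015 tolled the period for 66 days, extending the deadline to 16 May 2016.
The automatic bankruptcy stay from 10 February 2016 to 11 June 2016 tolled the period for 122 days, extending the deadline to 15 September 2016.
None of the other events listed affects the running of the period under the stated rules.

15 September 2016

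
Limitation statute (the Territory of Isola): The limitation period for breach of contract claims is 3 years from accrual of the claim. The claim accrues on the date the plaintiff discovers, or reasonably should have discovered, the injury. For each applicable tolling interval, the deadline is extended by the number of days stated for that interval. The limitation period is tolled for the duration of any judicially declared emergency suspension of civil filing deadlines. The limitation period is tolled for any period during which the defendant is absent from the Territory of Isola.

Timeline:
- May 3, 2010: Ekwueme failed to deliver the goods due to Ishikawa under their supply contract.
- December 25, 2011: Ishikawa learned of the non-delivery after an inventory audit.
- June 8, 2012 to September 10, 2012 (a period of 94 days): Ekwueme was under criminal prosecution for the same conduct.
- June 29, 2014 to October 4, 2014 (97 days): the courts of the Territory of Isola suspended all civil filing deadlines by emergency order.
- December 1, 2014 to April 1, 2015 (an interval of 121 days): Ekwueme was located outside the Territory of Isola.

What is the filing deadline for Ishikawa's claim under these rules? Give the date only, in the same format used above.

Accrual is tied to discovery, so the period began on December 25, 2011 rather than on May 3, 2010 when the act occurred.
3 years from December 25, 2011 is December 25, 2014.
Because the emergency suspension of filing deadlines ran from June 29, 2014 to October 4, 2014, the deadline is extended by 97 days to April 1, 2015.
The defendant's absence from the jurisdiction from December 1, 2014 to April 1, 2015 tolled the period for 121 days, extending the deadline to July 31, 2015.
No stated provision tolls the period for a criminal prosecution, so the interval from June 8, 2012 to September 10, 2012 has no effect on the deadline.

July 31, 2015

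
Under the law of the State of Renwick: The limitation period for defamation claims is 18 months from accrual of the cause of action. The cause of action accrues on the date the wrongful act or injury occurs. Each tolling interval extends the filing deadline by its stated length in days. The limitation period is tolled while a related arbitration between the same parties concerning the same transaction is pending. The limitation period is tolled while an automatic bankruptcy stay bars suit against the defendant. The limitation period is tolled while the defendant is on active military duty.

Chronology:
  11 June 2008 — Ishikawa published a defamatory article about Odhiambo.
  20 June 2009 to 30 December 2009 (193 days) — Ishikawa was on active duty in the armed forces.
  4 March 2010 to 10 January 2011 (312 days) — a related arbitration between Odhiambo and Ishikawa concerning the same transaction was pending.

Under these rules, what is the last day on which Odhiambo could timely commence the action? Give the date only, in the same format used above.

30 April 2011

The cause of action accrued on 11 June 2008, the date of the act.
18 months from 11 June 2008 is 11 December 2009.
The period was tolled for 193 days by the defendant's active military service (20 June 2009 to 30 December 2009), pushing the deadline to 22 June 2010.
The period was tolled for 312 days by the pending related arbitration (4 March 2010 to 10 January 2011), pushing the deadline to 30 April 2011.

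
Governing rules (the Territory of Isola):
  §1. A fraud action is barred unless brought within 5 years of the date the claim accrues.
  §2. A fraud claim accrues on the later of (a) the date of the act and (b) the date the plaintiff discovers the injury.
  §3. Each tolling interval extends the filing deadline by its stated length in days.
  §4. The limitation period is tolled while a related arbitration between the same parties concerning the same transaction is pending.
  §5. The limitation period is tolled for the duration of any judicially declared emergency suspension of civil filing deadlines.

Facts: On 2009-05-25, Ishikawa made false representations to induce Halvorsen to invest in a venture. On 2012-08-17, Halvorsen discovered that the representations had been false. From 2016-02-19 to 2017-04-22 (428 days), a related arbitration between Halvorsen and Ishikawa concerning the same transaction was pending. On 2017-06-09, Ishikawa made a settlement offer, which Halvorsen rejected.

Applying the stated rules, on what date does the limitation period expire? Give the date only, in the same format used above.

Taking the later of the act (2009-05-25) and discovery (2012-08-17), the claim accrued on 2012-08-17.
5 years from 2012-08-17 is 2017-08-17.
Because the pending related arbitration ran from 2016-02-19 to 2017-04-22, the deadline is extended by 428 days to 2018-10-19.
None of the other events listed affects the running of the period under the stated rules.

2018-10-19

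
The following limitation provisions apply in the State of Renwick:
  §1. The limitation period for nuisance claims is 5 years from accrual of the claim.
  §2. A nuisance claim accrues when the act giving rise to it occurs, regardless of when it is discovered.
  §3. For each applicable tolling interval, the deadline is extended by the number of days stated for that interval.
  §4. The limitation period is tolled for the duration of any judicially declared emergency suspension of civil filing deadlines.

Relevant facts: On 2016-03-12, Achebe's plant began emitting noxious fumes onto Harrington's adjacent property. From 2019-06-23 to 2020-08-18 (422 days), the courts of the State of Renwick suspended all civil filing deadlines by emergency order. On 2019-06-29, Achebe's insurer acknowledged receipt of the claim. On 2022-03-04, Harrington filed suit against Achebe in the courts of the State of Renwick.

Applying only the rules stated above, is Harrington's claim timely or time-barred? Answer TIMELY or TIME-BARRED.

The claim accrued on 2016-03-12, the date of the act.
Adding the 5 years base period to 2016-03-12 gives a deadline of 2021-03-12, before any tolling.
Because the emergency suspension of filing deadlines ran from 2019-06-23 to 2020-08-18, the deadline is extended by 422 days to 2022-05-08.
Nothing else in the chronology tolls or restarts the period.
The 2022-03-04 filing precedes the 2022-05-08 deadline; the claim is timely.

TIMELY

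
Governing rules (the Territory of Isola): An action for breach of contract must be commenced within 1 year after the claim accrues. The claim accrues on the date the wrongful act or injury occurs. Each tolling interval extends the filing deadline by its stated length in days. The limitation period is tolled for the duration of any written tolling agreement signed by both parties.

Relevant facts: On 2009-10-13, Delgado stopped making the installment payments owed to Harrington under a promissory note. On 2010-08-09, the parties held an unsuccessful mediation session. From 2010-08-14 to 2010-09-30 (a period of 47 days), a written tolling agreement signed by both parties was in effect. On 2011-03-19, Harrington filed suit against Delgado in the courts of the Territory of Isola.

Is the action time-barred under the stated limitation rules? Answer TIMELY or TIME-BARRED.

The claim accrued on 2009-10-13, the date of the act.
The untolled deadline — 1 year after 2009-10-13 — is 2010-10-13.
The written tolling agreement from 2010-08-14 to 2010-09-30 tolled the period for 47 days, extending the deadline to 2010-11-29.
The other events in the timeline have no effect on the limitation period under the stated rules.
The 2011-03-19 filing falls after the 2010-11-29 deadline; the claim is time-barred.

TIME-BARRED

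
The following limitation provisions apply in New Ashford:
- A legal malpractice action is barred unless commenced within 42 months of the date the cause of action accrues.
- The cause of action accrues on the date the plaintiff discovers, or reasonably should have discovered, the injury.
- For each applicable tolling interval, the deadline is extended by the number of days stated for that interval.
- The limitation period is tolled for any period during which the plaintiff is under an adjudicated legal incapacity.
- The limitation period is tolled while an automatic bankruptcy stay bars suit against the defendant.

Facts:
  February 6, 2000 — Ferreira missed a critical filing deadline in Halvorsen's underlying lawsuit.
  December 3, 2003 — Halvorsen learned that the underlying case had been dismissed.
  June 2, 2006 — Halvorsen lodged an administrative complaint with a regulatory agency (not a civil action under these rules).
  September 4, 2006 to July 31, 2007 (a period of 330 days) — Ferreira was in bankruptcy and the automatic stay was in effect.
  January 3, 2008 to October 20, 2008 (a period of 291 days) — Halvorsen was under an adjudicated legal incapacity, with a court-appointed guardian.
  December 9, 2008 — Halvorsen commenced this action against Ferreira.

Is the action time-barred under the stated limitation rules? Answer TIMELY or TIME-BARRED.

Accrual is tied to discovery, so the period began on December 3, 2003 rather than on February 6, 2000 when the act occurred.
42 months from December 3, 2003 is June 3, 2007.
The period was tolled for 330 days by the automatic bankruptcy stay (September 4, 2006 to July 31, 2007), pushing the deadline to April 28, 2008.
The plaintiff's legal incapacity from January 3, 2008 to October 20, 2008 tolled the period for 291 days, extending the deadline to February 13, 2009.
None of the other events listed affects the running of the period under the stated rules.
The December 9, 2008 filing precedes the February 13, 2009 deadline; the claim is timely.

TIMELY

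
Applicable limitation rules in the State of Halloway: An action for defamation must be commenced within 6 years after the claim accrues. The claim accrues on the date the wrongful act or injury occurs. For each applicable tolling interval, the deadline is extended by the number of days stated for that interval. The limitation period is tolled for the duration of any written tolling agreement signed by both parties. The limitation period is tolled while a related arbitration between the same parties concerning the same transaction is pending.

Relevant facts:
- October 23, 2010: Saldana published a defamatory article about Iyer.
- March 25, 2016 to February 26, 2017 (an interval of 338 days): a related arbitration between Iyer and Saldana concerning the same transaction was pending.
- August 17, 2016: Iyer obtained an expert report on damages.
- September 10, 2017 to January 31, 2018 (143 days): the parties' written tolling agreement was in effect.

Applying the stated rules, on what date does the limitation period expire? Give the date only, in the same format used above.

The claim accrued on October 23, 2010, the date of the act.
The untolled deadline — 6 years after October 23, 2010 — is October 23, 2016.
The period was tolled for 338 days by the pending related arbitration (March 25, 2016 to February 26, 2017), pushing the deadline to September 26, 2017.
The period was tolled for 143 days by the written tolling agreement (September 10, 2017 to January 31, 2018), pushing the deadline to February 16, 2018.
None of the other events listed affects the running of the period under the stated rules.

February 16, 2018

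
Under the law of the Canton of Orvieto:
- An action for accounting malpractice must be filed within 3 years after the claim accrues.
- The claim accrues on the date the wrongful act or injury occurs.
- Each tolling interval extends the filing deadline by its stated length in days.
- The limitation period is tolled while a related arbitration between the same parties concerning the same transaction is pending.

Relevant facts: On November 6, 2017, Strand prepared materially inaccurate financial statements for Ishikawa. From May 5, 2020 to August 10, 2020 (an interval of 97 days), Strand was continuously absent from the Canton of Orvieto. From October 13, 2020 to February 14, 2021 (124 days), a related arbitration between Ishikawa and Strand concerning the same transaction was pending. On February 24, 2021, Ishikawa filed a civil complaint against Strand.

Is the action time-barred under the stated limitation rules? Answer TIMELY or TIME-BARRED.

The claim accrued on November 6, 2017, when the wrongful act occurred.
The untolled deadline — 3 years after November 6, 2017 — is November 6, 2020.
Because the pending related arbitration ran from October 13, 2020 to February 14, 2021, the deadline is extended by 124 days to March 10, 2021.
Although the defendant's absence ran from May 5, 2020 to August 10, 2020, the stated rules do not make that a tolling event, so it is disregarded.
Ishikawa filed on February 24, 2021, before the March 10, 2021 deadline, so the action is timely.

TIMELY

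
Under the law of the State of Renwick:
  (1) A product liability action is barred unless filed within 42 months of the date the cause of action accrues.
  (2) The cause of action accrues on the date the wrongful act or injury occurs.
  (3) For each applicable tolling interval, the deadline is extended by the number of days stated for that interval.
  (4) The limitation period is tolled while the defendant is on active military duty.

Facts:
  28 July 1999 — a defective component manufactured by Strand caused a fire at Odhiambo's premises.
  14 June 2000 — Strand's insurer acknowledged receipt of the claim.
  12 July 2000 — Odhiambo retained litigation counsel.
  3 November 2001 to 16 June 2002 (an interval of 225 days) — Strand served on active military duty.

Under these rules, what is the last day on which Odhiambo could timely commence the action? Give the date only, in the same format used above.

10 September 2003

The cause of action accrued on 28 July 1999, the date of the act.
Adding the 42 months base period to 28 July 1999 gives a deadline of 28 January 2003, before any tolling.
The period was tolled for 225 days by the defendant's active military service (3 November 2001 to 16 June 2002), pushing the deadline to 10 September 2003.
Nothing else in the chronology tolls or restarts the period.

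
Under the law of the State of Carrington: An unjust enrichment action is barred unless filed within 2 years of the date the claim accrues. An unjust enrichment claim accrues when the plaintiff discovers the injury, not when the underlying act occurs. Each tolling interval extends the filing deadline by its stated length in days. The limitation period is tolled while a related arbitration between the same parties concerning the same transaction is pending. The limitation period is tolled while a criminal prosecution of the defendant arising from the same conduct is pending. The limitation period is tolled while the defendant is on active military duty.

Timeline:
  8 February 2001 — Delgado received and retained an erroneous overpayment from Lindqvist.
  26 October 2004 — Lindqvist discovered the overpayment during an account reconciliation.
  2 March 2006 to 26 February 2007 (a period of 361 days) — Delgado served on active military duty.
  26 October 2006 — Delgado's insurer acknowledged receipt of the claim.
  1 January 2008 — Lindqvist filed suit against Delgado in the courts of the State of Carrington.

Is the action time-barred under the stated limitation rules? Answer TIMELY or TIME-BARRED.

TIME-BARRED

Under the discovery rule, the claim accrued on 26 October 2004, when Lindqvist discovered the injury — not on the 8 February 2001 date of the underlying act.
The untolled deadline — 2 years after 26 October 2004 — is 26 October 2006.
The defendant's active military service from 2 March 2006 to 26 February 2007 tolled the period for 361 days, extending the deadline to 22 October 2007.
The other events in the timeline have no effect on the limitation period under the stated rules.
The 1 January 2008 filing falls after the 22 October 2007 deadline; the claim is time-barred.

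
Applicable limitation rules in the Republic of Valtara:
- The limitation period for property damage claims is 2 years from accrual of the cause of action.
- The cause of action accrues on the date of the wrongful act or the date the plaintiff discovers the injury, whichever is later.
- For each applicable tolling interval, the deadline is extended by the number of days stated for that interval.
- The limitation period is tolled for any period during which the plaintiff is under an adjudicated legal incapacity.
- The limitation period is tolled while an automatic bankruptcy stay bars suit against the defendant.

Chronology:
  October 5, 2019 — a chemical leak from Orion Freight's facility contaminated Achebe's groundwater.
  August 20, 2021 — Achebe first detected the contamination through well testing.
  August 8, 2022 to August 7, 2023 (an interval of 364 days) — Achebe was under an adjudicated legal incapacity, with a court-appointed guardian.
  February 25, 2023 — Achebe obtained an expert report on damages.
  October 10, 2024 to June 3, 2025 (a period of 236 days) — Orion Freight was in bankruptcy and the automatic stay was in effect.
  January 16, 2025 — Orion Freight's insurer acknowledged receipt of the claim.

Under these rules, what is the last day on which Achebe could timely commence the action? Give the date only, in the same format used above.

August 18, 2024

The claim accrued on August 20, 2021 — the later of the October 5, 2019 act and the August 20, 2021 discovery.
2 years from August 20, 2021 is August 20, 2023.
Because the plaintiff's legal incapacity ran from August 8, 2022 to August 7, 2023, the deadline is extended by 364 days to August 18, 2024.
The automatic bankruptcy stay starting October 10, 2024 came too late — the period had run on August 18, 2024 — and so does not extend the deadline.
Nothing else in the chronology tolls or restarts the period.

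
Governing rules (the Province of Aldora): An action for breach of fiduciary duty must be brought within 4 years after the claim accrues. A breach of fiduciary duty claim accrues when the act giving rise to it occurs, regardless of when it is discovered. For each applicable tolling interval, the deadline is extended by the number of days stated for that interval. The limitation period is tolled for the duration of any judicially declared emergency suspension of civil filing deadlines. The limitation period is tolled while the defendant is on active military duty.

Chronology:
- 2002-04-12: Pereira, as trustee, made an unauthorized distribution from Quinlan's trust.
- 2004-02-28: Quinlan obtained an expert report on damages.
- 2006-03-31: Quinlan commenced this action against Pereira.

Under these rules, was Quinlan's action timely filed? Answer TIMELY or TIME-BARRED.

The claim accrued on 2002-04-12, the date of the act.
The untolled deadline — 4 years after 2002-04-12 — is 2006-04-12.
The other events in the timeline have no effect on the limitation period under the stated rules.
Quinlan filed on 2006-03-31, before the 2006-04-12 deadline, so the action is timely.

TIMELY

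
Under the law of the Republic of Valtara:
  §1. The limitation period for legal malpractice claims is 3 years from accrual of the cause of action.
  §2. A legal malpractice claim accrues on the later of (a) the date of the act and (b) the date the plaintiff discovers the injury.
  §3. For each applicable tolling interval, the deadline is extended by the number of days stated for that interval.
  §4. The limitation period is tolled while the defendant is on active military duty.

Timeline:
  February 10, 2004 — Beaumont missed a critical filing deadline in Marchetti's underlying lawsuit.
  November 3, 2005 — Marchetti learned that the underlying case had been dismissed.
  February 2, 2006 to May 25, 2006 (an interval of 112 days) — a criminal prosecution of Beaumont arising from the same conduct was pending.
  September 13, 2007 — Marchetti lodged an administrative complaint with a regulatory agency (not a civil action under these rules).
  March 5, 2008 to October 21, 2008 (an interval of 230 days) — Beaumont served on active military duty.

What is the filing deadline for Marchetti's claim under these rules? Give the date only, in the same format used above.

June 21, 2009

Because discovery on November 3, 2005 post-dates the February 10, 2004 act, accrual under the later-of rule falls on November 3, 2005.
3 years from November 3, 2005 is November 3, 2008.
The defendant's active military service from March 5, 2008 to October 21, 2008 tolled the period for 230 days, extending the deadline to June 21, 2009.
The pending criminal prosecution from February 2, 2006 to May 25, 2006 does not toll the period, because no stated rule makes a criminal prosecution a tolling event.
Nothing else in the chronology tolls or restarts the period.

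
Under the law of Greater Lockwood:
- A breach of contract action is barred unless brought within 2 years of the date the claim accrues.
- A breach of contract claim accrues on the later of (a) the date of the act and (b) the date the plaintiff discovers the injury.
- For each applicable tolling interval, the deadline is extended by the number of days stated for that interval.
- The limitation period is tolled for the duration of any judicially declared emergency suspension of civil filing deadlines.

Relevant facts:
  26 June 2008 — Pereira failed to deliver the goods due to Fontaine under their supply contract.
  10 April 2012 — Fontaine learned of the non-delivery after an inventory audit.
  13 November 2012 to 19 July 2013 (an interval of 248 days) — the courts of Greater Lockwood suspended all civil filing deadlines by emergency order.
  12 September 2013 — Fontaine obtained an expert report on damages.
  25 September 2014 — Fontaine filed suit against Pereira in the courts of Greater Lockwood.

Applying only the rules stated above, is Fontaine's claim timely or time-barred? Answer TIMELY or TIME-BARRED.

Taking the later of the act (26 June 2008) and discovery (10 April 2012), the claim accrued on 10 April 2012.
The untolled deadline — 2 years after 10 April 2012 — is 10 April 2014.
The emergency suspension of filing deadlines from 13 November 2012 to 19 July 2013 tolled the period for 248 days, extending the deadline to 14 December 2014.
None of the other events listed affects the running of the period under the stated rules.
Fontaine filed on 25 September 2014, before the 14 December 2014 deadline, so the action is timely.

TIMELY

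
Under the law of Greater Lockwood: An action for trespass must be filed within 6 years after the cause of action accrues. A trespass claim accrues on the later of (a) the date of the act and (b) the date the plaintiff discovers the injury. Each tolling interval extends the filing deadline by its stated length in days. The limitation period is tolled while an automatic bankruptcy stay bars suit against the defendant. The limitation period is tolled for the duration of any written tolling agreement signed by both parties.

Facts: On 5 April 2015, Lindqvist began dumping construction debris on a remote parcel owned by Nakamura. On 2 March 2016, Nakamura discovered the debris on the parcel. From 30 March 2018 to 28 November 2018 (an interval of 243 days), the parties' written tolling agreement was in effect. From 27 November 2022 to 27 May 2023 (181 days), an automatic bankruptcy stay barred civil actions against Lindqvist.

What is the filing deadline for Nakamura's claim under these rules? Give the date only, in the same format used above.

Taking the later of the act (5 April 2015) and discovery (2 March 2016), the claim accrued on 2 March 2016.
The untolled deadline — 6 years after 2 March 2016 — is 2 March 2022.
The written tolling agreement from 30 March 2018 to 28 November 2018 tolled the period for 243 days, extending the deadline to 31 October 2022.
The automatic bankruptcy stay from 27 November 2022 to 27 May 2023 began after the period had already run on 31 October 2022, so it has no tolling effect.

31 October 2022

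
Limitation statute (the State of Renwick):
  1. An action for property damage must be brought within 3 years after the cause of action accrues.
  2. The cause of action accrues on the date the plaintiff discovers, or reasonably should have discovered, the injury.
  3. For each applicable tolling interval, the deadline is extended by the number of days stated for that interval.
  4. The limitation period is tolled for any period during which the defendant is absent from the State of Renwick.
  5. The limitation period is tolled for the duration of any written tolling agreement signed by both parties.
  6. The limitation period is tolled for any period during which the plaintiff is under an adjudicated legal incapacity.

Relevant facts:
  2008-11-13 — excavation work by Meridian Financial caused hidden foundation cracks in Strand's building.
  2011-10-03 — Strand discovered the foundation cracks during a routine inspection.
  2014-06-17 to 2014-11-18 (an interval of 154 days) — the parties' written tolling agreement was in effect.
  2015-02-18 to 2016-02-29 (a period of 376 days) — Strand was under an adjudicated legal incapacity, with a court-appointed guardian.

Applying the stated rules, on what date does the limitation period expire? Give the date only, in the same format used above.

2016-03-16

Under the discovery rule, the claim accrued on 2011-10-03, when Strand discovered the injury — not on the 2008-11-13 date of the underlying act.
The untolled deadline — 3 years after 2011-10-03 — is 2014-10-03.
The written tolling agreement from 2014-06-17 to 2014-11-18 tolled the period for 154 days, extending the deadline to 2015-03-06.
Because the plaintiff's legal incapacity ran from 2015-02-18 to 2016-02-29, the deadline is extended by 376 days to 2016-03-16.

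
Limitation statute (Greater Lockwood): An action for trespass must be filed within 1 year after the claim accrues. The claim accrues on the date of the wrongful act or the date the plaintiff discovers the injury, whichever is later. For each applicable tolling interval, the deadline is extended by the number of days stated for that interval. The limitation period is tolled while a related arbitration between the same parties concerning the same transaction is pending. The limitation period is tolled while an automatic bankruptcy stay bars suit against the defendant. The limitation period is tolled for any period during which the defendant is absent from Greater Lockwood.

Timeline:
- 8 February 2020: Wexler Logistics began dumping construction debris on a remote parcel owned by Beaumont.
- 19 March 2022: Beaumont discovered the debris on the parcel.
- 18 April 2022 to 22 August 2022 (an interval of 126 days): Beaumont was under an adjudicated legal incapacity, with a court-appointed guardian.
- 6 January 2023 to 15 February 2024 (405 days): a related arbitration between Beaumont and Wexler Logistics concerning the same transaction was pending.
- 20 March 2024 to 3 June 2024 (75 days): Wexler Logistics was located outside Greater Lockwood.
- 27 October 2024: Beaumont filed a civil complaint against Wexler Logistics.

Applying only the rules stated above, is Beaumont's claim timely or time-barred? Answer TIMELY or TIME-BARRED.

TIME-BARRED

Taking the later of the act (8 February 2020) and discovery (19 March 2022), the claim accrued on 19 March 2022.
Adding the 1 year base period to 19 March 2022 gives a deadline of 19 March 2023, before any tolling.
Because the pending related arbitration ran from 6 January 2023 to 15 February 2024, the deadline is extended by 405 days to 27 April 2024.
The defendant's absence from the jurisdiction from 20 March 2024 to 3 June 2024 tolled the period for 75 days, extending the deadline to 11 July 2024.
Although the plaintiff's incapacity ran from 18 April 2022 to 22 August 2022, the stated rules do not make that a tolling event, so it is disregarded.
Filing on 27 October 2024 missed the 11 July 2024 deadline — the action is time-barred.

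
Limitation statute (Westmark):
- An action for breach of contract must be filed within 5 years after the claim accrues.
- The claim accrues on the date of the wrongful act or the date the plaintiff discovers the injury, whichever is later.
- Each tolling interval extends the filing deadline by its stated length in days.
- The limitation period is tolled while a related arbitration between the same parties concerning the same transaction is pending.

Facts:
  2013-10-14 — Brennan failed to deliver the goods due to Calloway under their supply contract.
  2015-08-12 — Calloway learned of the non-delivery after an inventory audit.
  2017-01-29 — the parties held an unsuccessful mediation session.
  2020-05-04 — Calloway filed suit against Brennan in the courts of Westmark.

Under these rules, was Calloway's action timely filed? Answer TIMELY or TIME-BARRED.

TIMELY

Because discovery on 2015-08-12 post-dates the 2013-10-14 act, accrual under the later-of rule falls on 2015-08-12.
The untolled deadline — 5 years after 2015-08-12 — is 2020-08-12.
None of the other events listed affects the running of the period under the stated rules.
Filing on 2020-05-04 beat the 2020-08-12 deadline — the action is timely.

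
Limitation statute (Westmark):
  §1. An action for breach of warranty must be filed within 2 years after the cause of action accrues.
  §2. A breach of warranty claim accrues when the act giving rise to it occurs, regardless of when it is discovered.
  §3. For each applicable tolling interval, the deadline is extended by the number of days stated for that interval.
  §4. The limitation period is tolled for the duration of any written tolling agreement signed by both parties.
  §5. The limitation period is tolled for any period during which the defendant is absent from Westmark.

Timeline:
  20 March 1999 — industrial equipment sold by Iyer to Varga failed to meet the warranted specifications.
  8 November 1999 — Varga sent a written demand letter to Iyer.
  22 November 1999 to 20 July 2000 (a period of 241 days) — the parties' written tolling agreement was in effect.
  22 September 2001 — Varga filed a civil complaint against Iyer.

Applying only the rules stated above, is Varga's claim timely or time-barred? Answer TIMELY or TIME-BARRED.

TIMELY

The claim accrued on 20 March 1999, when the wrongful act occurred.
2 years from 20 March 1999 is 20 March 2001.
Because the written tolling agreement ran from 22 November 1999 to 20 July 2000, the deadline is extended by 241 days to 16 November 2001.
Nothing else in the chronology tolls or restarts the period.
Varga filed on 22 September 2001, before the 16 November 2001 deadline, so the action is timely.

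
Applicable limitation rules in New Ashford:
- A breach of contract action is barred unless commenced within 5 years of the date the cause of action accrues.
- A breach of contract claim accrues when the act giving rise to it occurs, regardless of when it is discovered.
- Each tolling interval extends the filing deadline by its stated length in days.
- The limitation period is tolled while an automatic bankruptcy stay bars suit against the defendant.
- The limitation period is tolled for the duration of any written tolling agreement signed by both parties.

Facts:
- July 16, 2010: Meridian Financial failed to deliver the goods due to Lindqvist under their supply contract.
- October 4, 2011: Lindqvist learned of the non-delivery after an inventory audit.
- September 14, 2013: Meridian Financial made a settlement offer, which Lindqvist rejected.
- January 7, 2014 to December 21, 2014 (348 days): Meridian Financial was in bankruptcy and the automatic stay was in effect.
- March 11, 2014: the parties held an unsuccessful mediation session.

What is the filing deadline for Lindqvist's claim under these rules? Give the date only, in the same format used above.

June 28, 2016

The claim accrued on July 16, 2010, when the wrongful act occurred; under the stated occurrence rule the October 4, 2011 discovery does not delay accrual.
The untolled deadline — 5 years after July 16, 2010 — is July 16, 2015.
Because the automatic bankruptcy stay ran from January 7, 2014 to December 21, 2014, the deadline is extended by 348 days to June 28, 2016.
None of the other events listed affects the running of the period under the stated rules.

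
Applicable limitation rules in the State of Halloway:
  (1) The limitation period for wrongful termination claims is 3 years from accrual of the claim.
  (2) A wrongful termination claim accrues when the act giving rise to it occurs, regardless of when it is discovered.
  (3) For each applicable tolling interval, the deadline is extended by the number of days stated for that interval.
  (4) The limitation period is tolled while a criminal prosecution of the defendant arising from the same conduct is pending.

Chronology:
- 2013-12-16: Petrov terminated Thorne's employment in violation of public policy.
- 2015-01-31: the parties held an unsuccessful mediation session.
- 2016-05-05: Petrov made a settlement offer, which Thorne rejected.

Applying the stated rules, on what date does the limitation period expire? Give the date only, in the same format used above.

2016-12-16

The limitation period began to run on 2013-12-16.
Adding the 3 years base period to 2013-12-16 gives a deadline of 2016-12-16, before any tolling.
None of the other events listed affects the running of the period under the stated rules.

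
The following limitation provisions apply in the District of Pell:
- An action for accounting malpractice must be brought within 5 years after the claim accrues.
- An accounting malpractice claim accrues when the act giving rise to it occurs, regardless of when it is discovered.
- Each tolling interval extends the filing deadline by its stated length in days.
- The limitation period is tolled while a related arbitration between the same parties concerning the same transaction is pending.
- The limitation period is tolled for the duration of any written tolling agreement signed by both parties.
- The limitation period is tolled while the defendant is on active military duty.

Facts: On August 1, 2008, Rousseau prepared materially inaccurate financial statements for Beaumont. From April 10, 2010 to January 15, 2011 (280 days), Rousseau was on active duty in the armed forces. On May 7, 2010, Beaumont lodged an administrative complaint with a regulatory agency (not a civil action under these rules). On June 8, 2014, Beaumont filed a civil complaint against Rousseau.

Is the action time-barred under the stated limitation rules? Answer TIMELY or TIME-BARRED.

TIME-BARRED

The claim accrued on August 1, 2008, the date of the act.
Adding the 5 years base period to August 1, 2008 gives a deadline of August 1, 2013, before any tolling.
The period was tolled for 280 days by the defendant's active military service (April 10, 2010 to January 15, 2011), pushing the deadline to May 8, 2014.
Nothing else in the chronology tolls or restarts the period.
The June 8, 2014 filing falls after the May 8, 2014 deadline; the claim is time-barred.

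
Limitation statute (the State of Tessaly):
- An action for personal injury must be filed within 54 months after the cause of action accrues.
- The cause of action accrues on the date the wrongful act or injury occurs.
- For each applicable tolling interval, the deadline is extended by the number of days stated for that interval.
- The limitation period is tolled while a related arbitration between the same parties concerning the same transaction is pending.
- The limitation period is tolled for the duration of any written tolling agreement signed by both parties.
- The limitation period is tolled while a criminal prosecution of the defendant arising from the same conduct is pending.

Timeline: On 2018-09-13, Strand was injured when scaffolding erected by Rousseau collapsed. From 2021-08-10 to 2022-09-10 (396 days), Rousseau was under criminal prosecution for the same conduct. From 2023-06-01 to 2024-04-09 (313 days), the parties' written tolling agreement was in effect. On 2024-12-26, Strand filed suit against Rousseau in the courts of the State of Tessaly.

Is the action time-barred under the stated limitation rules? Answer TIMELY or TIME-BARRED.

The limitation period began to run on 2018-09-13.
54 months from 2018-09-13 is 2023-03-13.
Because the pending criminal prosecution ran from 2021-08-10 to 2022-09-10, the deadline is extended by 396 days to 2024-04-12.
The written tolling agreement from 2023-06-01 to 2024-04-09 tolled the period for 313 days, extending the deadline to 2025-02-19.
The 2024-12-26 filing precedes the 2025-02-19 deadline; the claim is timely.

TIMELY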